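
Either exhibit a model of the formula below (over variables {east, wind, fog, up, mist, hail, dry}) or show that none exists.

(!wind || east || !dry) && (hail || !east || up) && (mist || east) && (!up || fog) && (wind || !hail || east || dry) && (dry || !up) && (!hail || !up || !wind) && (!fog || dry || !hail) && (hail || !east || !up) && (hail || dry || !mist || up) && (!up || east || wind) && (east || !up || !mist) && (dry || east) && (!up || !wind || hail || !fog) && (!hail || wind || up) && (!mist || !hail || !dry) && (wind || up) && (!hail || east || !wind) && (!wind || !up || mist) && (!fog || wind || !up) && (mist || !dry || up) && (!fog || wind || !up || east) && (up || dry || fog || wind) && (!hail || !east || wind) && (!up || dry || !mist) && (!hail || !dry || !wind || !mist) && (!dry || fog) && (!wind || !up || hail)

Try mist = false.
The clause (east) is unit, so east = true.
Try hail = true.
The clause (wind) is unit, so wind = true.
The clause (!up) is unit, so up = false.
The clause (!dry) is unit, so dry = false.
The clause (!fog) is unit, so fog = false.
All clauses are satisfied.

east: true,  wind: true,  fog: false,  up: false,  mist: false,  hail: true,  dry: false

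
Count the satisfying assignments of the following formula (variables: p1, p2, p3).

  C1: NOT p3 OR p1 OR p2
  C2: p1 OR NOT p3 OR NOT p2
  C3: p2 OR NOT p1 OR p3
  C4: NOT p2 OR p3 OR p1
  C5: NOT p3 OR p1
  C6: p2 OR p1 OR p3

There are 2^3 = 8 truth assignments over (p1, p2, p3).
Check each against the 6 clauses (columns in the order p1, p2, p3):
  F F F  ✗ fails (p2 OR p1 OR p3)
  F F T  ✗ fails (NOT p3 OR p1 OR p2)
  F T F  ✗ fails (NOT p2 OR p3 OR p1)
  F T T  ✗ fails (p1 OR NOT p3 OR NOT p2)
  T F F  ✗ fails (p2 OR NOT p1 OR p3)
  T F T  ✓ satisfies all
  T T F  ✓ satisfies all
  T T T  ✓ satisfies all
3 of the 8 rows are models.

3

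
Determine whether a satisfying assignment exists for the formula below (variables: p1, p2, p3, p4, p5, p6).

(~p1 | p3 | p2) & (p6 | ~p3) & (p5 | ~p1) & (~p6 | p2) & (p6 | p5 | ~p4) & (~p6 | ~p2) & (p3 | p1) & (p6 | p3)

Try p6 = 1.
From the singleton clause (p2), p2 = 1.
But (~p2) is also a unit clause — contradiction.
So p6 must be the other value — set p6 = 0.
From the singleton clause (~p3), p3 = 0.
But (p3) is also a unit clause — contradiction.
Neither p6 = 1 nor p6 = 0 works.
No assignment satisfies every clause.

No, unsatisfiable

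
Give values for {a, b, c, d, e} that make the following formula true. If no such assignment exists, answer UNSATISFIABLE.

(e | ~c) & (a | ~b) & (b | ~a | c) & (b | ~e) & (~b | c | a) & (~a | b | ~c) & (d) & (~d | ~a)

a: 0, b: 0, c: 0, d: 1, e: 0

From the singleton clause (d), d = 1.
From the singleton clause (~a), a = 0.
From the singleton clause (~b), b = 0.
From the singleton clause (~e), e = 0.
From the singleton clause (~c), c = 0.
All clauses are satisfied.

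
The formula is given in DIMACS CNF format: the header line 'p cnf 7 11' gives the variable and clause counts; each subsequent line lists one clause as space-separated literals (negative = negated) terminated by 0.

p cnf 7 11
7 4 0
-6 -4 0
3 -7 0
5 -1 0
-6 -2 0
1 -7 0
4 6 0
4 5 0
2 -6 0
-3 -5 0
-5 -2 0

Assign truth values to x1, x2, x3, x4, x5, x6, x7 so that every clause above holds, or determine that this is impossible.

x1=False; x2=False; x3=False; x4=True; x5=False; x6=False; x7=False

Try x7 = False.
Unit clause (x4) forces x4 = True.
Unit clause (¬x6) forces x6 = False.
Try x5 = False.
Unit clause (¬x1) forces x1 = False.
All clauses hold; x2, x3 can take either value.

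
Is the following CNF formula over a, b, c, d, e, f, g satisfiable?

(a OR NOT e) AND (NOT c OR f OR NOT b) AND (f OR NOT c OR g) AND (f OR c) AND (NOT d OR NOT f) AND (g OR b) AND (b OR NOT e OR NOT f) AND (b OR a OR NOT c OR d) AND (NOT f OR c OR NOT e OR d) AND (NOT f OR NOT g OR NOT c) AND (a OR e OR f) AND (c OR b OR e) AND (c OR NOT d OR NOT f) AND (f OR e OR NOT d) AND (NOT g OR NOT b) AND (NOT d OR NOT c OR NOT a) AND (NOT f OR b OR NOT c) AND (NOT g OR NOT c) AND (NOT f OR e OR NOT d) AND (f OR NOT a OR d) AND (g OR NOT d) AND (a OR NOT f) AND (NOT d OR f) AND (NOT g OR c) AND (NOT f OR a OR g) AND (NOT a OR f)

Satisfiable

Try a = true.
The clause (f) is unit, so f = true.
The clause (NOT d) is unit, so d = false.
Try g = false.
The clause (b) is unit, so b = true.
Try c = true.
No clause remains; e is free.
A satisfying assignment: a: true; b: true; c: true; d: false; e: true; f: true; g: false.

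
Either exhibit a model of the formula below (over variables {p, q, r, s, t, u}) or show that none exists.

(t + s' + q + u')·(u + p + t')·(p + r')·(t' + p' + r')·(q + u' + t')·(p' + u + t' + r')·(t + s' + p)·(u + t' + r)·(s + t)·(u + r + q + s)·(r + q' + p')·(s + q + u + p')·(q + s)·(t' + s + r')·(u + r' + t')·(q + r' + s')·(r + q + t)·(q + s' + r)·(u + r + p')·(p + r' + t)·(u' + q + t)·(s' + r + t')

Try p = 0.
From the singleton clause (r'), r = 0.
Try u = 1.
Try q = 1.
Try t = 1.
From the singleton clause (s'), s = 0.
Every clause now holds.

p: 0, q: 1, r: 0, s: 0, t: 1, u: 1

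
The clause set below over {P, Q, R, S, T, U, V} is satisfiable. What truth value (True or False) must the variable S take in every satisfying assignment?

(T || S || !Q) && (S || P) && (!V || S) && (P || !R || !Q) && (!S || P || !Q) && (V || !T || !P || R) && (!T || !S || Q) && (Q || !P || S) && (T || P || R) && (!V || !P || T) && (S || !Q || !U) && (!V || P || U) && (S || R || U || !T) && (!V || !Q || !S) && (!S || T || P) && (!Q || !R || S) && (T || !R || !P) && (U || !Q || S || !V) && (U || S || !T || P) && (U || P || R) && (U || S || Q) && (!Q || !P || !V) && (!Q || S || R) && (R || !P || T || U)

True

Suppose S = false.
From the singleton clause (P), P = true.
From the singleton clause (!V), V = false.
From the singleton clause (Q), Q = true.
From the singleton clause (T), T = true.
From the singleton clause (R), R = true.
That conflicts with the unit clause (!R).
So every satisfying assignment has S = True.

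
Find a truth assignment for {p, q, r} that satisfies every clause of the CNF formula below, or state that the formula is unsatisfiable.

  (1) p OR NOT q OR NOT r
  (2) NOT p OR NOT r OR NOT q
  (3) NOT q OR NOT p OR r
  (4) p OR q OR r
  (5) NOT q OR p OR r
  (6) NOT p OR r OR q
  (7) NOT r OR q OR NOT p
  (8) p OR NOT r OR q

Try p = true.
Try r = false.
From the singleton clause (NOT q), q = false.
But (q) is also a unit clause — contradiction.
Undo r and try r = true.
From the singleton clause (NOT q), q = false.
But (q) is also a unit clause — contradiction.
Either choice for r ends in contradiction.
Undo p and try p = false.
Try q = false.
From the singleton clause (r), r = true.
But (NOT r) is also a unit clause — contradiction.
Undo q and try q = true.
From the singleton clause (NOT r), r = false.
But (r) is also a unit clause — contradiction.
Either choice for q ends in contradiction.
Either choice for p ends in contradiction.

UNSATISFIABLE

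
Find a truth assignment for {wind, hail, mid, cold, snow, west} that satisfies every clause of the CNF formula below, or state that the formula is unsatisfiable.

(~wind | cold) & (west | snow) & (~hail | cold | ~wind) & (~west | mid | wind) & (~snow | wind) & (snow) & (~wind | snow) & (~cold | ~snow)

UNSATISFIABLE

(snow) alone gives snow = 1.
(wind) alone gives wind = 1.
(cold) alone gives cold = 1.
Now (~cold) is unsatisfied and unit — conflict.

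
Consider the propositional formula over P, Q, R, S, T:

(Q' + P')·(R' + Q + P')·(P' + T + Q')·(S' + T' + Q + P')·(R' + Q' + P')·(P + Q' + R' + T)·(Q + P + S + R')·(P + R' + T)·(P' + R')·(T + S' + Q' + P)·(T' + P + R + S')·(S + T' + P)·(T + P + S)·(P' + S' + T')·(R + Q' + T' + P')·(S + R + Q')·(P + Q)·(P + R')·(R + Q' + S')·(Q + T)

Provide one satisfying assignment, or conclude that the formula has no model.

Suppose Q = 0.
From the singleton clause (P), P = 1.
From the singleton clause (R'), R = 0.
From the singleton clause (T), T = 1.
From the singleton clause (S'), S = 0.
Every clause now holds.

P: 1, Q: 0, R: 0, S: 0, T: 1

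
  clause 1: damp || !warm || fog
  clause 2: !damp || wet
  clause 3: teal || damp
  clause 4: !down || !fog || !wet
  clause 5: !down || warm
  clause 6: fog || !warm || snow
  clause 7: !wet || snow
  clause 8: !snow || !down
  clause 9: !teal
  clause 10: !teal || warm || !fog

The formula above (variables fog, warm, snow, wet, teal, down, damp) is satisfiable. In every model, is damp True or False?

Suppose damp = false.
Unit clause (teal) forces teal = true.
But (!teal) is also a unit clause — contradiction.
So every satisfying assignment has damp = True.

True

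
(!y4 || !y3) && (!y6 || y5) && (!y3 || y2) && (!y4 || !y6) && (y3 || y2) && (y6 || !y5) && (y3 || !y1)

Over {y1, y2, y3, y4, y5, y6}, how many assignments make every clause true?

7

There are 2^6 = 64 truth assignments over (y1, y2, y3, y4, y5, y6).
Split on y2. With y2 = true, the clauses containing y2 are satisfied and !y2 drops from the rest; 7 of the 2^5 = 32 assignments to the other variables satisfy what remains.
With y2 = false, by the same count on the reduced clause set, 0 assignments work.
(One model: y1=F, y2=T, y3=F, y4=F, y5=F, y6=F.)
Total: 7 + 0 = 7.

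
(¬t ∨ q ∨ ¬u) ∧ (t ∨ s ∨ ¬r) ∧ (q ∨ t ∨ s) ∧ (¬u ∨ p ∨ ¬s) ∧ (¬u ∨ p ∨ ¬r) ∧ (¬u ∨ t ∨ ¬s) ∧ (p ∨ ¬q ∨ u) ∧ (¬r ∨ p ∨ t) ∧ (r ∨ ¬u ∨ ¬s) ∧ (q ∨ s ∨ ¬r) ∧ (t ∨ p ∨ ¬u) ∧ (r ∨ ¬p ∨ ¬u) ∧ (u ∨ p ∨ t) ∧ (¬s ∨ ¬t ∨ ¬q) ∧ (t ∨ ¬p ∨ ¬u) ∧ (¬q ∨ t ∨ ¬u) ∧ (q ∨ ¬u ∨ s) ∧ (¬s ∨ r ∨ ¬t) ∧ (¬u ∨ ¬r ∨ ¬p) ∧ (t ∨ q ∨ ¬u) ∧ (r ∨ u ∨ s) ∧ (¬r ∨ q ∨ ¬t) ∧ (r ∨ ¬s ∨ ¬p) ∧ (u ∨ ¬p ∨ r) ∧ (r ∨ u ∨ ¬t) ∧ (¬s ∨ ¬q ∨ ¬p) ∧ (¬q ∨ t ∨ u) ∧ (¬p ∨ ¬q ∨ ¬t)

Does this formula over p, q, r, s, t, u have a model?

Suppose t = True.
Suppose q = True.
The clause (¬s) is unit, so s = False.
The clause (¬p) is unit, so p = False.
The clause (u) is unit, so u = True.
The clause (¬r) is unit, so r = False.
This assignment satisfies each clause.
A satisfying assignment: p=False,  q=True,  r=False,  s=False,  t=True,  u=True.

Yes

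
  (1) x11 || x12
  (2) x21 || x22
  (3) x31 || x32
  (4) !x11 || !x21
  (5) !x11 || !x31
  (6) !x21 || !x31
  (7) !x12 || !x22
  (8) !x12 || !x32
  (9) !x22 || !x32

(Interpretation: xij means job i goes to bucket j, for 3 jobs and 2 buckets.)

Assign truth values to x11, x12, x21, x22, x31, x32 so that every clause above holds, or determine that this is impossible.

Suppose x11 = true.
From the singleton clause (!x21), x21 = false.
From the singleton clause (x22), x22 = true.
From the singleton clause (!x31), x31 = false.
From the singleton clause (x32), x32 = true.
Now (!x32) is unsatisfied and unit — conflict.
Backtrack on x11: now try x11 = false.
From the singleton clause (x12), x12 = true.
From the singleton clause (!x22), x22 = false.
From the singleton clause (x21), x21 = true.
From the singleton clause (!x31), x31 = false.
From the singleton clause (x32), x32 = true.
Now (!x32) is unsatisfied and unit — conflict.
Neither x11 = true nor x11 = false works.

UNSATISFIABLE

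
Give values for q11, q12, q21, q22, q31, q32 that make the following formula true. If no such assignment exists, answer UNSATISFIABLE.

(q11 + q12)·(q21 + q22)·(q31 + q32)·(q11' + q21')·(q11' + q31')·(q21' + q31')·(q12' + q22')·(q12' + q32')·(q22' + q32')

Suppose q11 = 1.
Unit clause (q21') forces q21 = 0.
Unit clause (q22) forces q22 = 1.
Unit clause (q31') forces q31 = 0.
Unit clause (q32) forces q32 = 1.
But (q32') is also a unit clause — contradiction.
Backtrack on q11: now try q11 = 0.
Unit clause (q12) forces q12 = 1.
Unit clause (q22') forces q22 = 0.
Unit clause (q21) forces q21 = 1.
Unit clause (q31') forces q31 = 0.
Unit clause (q32) forces q32 = 1.
But (q32') is also a unit clause — contradiction.
Both values of q11 lead to a conflict.

UNSATISFIABLE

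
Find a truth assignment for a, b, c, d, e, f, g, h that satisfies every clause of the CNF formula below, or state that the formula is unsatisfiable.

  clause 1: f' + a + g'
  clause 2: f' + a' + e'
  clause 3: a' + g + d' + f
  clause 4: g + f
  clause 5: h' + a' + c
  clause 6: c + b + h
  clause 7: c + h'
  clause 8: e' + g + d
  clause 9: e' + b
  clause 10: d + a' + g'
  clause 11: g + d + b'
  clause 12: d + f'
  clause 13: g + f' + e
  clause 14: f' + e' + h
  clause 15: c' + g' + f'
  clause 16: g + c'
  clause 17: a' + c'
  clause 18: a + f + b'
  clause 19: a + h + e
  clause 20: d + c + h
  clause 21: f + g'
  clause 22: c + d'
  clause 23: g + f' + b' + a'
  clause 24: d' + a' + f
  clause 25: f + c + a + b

Try g = 1.
From the singleton clause (f), f = 1.
From the singleton clause (a), a = 1.
From the singleton clause (e'), e = 0.
From the singleton clause (d), d = 1.
From the singleton clause (c'), c = 0.
Now (c) is unsatisfied and unit — conflict.
That branch fails; take g = 0 instead.
From the singleton clause (f), f = 1.
From the singleton clause (d), d = 1.
From the singleton clause (e), e = 1.
From the singleton clause (a'), a = 0.
From the singleton clause (b), b = 1.
From the singleton clause (h), h = 1.
From the singleton clause (c), c = 1.
Now (c') is unsatisfied and unit — conflict.
Both values of g lead to a conflict.

UNSATISFIABLE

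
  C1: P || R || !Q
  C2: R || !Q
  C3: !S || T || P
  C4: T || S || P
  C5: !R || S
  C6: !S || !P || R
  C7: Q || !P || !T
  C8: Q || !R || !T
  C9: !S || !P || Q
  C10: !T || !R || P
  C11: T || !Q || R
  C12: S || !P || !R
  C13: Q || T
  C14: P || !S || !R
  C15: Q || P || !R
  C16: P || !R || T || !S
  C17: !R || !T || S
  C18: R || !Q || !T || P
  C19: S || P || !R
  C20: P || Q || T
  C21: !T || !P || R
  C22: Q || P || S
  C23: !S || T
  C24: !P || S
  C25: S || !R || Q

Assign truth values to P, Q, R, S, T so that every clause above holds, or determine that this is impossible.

Case R = false:
(!Q) alone gives Q = false.
(T) alone gives T = true.
(!P) alone gives P = false.
(S) alone gives S = true.
This assignment satisfies each clause.

P: false; Q: false; R: false; S: true; T: true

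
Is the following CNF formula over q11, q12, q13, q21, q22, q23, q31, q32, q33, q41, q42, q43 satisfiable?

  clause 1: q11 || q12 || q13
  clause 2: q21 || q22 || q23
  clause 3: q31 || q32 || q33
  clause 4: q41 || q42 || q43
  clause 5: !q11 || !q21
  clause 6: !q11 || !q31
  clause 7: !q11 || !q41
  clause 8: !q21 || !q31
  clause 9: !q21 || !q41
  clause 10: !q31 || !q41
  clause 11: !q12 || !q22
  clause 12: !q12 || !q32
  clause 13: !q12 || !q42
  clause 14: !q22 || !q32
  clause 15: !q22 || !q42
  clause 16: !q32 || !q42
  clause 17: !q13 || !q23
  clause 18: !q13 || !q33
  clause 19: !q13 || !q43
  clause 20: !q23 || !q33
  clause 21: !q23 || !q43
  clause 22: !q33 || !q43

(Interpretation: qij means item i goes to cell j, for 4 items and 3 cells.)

No

Branch on q11: set q11 = false.
Branch on q12: set q12 = true.
From the singleton clause (!q22), q22 = false.
From the singleton clause (!q32), q32 = false.
From the singleton clause (!q42), q42 = false.
Branch on q21: set q21 = true.
From the singleton clause (!q31), q31 = false.
From the singleton clause (q33), q33 = true.
From the singleton clause (!q41), q41 = false.
From the singleton clause (q43), q43 = true.
But (!q43) is also a unit clause — contradiction.
Backtrack on q21: now try q21 = false.
From the singleton clause (q23), q23 = true.
From the singleton clause (!q13), q13 = false.
From the singleton clause (!q33), q33 = false.
From the singleton clause (q31), q31 = true.
From the singleton clause (!q41), q41 = false.
From the singleton clause (q43), q43 = true.
But (!q43) is also a unit clause — contradiction.
Both values of q21 lead to a conflict.
Backtrack on q12: now try q12 = false.
From the singleton clause (q13), q13 = true.
From the singleton clause (!q23), q23 = false.
From the singleton clause (!q33), q33 = false.
From the singleton clause (!q43), q43 = false.
Branch on q21: set q21 = true.
From the singleton clause (!q31), q31 = false.
From the singleton clause (q32), q32 = true.
From the singleton clause (!q41), q41 = false.
From the singleton clause (q42), q42 = true.
But (!q42) is also a unit clause — contradiction.
Backtrack on q21: now try q21 = false.
From the singleton clause (q22), q22 = true.
From the singleton clause (!q32), q32 = false.
From the singleton clause (q31), q31 = true.
From the singleton clause (!q41), q41 = false.
From the singleton clause (q42), q42 = true.
But (!q42) is also a unit clause — contradiction.
Both values of q21 lead to a conflict.
Both values of q12 lead to a conflict.
Backtrack on q11: now try q11 = true.
From the singleton clause (!q21), q21 = false.
From the singleton clause (!q31), q31 = false.
From the singleton clause (!q41), q41 = false.
Branch on q22: set q22 = true.
From the singleton clause (!q12), q12 = false.
From the singleton clause (!q32), q32 = false.
From the singleton clause (q33), q33 = true.
From the singleton clause (!q42), q42 = false.
From the singleton clause (q43), q43 = true.
But (!q43) is also a unit clause — contradiction.
Backtrack on q22: now try q22 = false.
From the singleton clause (q23), q23 = true.
From the singleton clause (!q13), q13 = false.
From the singleton clause (!q33), q33 = false.
From the singleton clause (q32), q32 = true.
From the singleton clause (!q12), q12 = false.
From the singleton clause (!q42), q42 = false.
From the singleton clause (q43), q43 = true.
But (!q43) is also a unit clause — contradiction.
Both values of q22 lead to a conflict.
Both values of q11 lead to a conflict.
No assignment satisfies every clause.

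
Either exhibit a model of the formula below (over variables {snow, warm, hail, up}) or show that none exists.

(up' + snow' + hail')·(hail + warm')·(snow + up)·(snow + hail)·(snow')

snow=0, warm=1, hail=1, up=1

Unit clause (snow') forces snow = 0.
Unit clause (up) forces up = 1.
Unit clause (hail) forces hail = 1.
All clauses hold; warm can take either value.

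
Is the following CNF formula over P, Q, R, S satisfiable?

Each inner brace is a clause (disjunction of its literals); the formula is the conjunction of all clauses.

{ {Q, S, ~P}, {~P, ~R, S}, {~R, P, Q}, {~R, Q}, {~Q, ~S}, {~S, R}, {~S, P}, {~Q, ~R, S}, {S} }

From the singleton clause (S), S = 1.
From the singleton clause (~Q), Q = 0.
From the singleton clause (~R), R = 0.
Now (R) is unsatisfied and unit — conflict.
No assignment satisfies every clause.

Unsatisfiable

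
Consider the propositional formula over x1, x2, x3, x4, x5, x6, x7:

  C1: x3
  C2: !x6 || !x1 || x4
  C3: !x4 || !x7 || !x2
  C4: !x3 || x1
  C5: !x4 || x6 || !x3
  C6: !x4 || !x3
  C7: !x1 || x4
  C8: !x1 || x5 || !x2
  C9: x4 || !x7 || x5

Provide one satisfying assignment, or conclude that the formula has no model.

UNSATISFIABLE

(x3) alone gives x3 = true.
(x1) alone gives x1 = true.
(!x4) alone gives x4 = false.
But (x4) is also a unit clause — contradiction.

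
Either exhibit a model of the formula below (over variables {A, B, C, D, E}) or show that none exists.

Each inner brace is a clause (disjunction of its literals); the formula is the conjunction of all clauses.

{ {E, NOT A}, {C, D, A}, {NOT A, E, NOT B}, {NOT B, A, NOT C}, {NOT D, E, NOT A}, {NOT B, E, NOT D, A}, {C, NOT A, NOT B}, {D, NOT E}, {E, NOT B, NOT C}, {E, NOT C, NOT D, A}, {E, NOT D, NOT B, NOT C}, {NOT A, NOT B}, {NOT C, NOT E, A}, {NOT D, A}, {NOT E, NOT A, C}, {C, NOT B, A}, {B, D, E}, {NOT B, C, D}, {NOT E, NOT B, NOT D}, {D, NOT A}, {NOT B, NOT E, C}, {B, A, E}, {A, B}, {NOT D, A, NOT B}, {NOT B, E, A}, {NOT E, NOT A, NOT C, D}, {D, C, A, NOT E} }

Try E = true.
From the singleton clause (D), D = true.
From the singleton clause (A), A = true.
From the singleton clause (NOT B), B = false.
From the singleton clause (C), C = true.
Every clause now holds.

A ↦ true; B ↦ false; C ↦ true; D ↦ true; E ↦ true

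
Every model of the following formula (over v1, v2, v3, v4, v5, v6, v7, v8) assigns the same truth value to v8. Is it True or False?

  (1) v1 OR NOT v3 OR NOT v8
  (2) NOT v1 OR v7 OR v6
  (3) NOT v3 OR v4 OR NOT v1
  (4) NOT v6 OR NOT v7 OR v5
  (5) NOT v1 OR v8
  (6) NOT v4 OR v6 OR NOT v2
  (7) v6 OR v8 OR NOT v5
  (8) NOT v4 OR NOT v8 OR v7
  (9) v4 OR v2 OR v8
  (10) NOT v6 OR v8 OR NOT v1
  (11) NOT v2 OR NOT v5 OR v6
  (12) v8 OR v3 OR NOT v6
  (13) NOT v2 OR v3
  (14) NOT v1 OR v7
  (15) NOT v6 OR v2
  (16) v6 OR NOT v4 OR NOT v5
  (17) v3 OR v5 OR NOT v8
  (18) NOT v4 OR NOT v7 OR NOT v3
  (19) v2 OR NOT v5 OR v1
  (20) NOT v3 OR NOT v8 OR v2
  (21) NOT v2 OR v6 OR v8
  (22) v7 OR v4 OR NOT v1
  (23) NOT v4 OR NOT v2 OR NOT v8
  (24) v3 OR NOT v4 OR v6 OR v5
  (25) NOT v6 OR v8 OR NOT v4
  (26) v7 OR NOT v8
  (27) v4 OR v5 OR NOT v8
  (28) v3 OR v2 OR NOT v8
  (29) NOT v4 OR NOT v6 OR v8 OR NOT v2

Suppose v8 = true.
(v7) alone gives v7 = true.
Try v1 = true.
Try v3 = false.
(NOT v2) alone gives v2 = false.
But (v2) is also a unit clause — contradiction.
Backtrack on v3: now try v3 = true.
(v4) alone gives v4 = true.
But (NOT v4) is also a unit clause — contradiction.
Both values of v3 lead to a conflict.
Backtrack on v1: now try v1 = false.
(NOT v3) alone gives v3 = false.
(NOT v2) alone gives v2 = false.
But (v2) is also a unit clause — contradiction.
Both values of v1 lead to a conflict.
So every satisfying assignment has v8 = False.

False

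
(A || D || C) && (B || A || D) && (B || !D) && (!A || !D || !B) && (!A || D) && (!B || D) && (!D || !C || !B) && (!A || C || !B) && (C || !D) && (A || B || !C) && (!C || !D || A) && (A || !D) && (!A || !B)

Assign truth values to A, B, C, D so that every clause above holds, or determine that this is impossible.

Case B = true:
From the singleton clause (D), D = true.
From the singleton clause (!A), A = false.
That conflicts with the unit clause (A).
Undo B and try B = false.
From the singleton clause (!D), D = false.
From the singleton clause (A), A = true.
That conflicts with the unit clause (!A).
Both values of B lead to a conflict.

UNSATISFIABLE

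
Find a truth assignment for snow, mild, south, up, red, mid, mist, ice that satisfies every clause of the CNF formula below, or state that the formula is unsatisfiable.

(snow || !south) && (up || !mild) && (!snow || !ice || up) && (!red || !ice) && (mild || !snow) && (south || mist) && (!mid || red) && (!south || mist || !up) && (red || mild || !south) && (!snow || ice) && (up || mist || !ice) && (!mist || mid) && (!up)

snow=false; mild=false; south=false; up=false; red=true; mid=true; mist=true; ice=false

(!up) alone gives up = false.
(!mild) alone gives mild = false.
(!snow) alone gives snow = false.
(!south) alone gives south = false.
(mist) alone gives mist = true.
(mid) alone gives mid = true.
(red) alone gives red = true.
(!ice) alone gives ice = false.
This assignment satisfies each clause.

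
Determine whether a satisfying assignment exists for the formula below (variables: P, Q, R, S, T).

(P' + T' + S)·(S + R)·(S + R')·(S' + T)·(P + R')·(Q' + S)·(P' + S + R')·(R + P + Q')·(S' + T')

No, unsatisfiable

Case S = 1:
(T) alone gives T = 1.
But (T') is also a unit clause — contradiction.
Backtrack on S: now try S = 0.
(R) alone gives R = 1.
But (R') is also a unit clause — contradiction.
Either choice for S ends in contradiction.
No assignment satisfies every clause.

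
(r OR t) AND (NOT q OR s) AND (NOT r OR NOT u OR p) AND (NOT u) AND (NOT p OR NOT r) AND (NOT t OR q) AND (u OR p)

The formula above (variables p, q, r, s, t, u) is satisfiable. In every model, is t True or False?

Suppose t = false.
(r) alone gives r = true.
(NOT u) alone gives u = false.
(NOT p) alone gives p = false.
That conflicts with the unit clause (p).
So every satisfying assignment has t = True.

True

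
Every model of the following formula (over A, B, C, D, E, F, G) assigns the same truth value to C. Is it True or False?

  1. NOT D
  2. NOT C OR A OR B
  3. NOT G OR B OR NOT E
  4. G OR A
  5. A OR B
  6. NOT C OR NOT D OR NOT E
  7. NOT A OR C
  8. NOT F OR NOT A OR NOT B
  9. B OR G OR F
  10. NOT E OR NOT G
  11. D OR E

Suppose C = false.
From the singleton clause (NOT D), D = false.
From the singleton clause (NOT A), A = false.
From the singleton clause (G), G = true.
From the singleton clause (B), B = true.
From the singleton clause (NOT E), E = false.
But (E) is also a unit clause — contradiction.
So every satisfying assignment has C = True.

True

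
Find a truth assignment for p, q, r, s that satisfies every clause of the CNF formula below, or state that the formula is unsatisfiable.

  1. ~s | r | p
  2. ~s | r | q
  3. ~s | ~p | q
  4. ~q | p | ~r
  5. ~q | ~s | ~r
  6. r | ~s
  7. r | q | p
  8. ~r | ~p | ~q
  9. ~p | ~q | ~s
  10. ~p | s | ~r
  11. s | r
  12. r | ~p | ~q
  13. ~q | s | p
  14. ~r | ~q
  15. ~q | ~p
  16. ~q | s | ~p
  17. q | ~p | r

Case r = 1:
Unit clause (~q) forces q = 0.
Case s = 1:
Unit clause (~p) forces p = 0.
Every clause now holds.

p=0; q=0; r=1; s=1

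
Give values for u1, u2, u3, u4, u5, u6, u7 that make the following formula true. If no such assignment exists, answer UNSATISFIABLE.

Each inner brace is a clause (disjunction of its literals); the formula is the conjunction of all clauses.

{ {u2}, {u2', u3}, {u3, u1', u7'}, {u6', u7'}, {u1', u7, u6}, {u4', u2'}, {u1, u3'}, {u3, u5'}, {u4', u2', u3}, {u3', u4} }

UNSATISFIABLE

From the singleton clause (u2), u2 = 1.
From the singleton clause (u3), u3 = 1.
From the singleton clause (u4'), u4 = 0.
That conflicts with the unit clause (u4).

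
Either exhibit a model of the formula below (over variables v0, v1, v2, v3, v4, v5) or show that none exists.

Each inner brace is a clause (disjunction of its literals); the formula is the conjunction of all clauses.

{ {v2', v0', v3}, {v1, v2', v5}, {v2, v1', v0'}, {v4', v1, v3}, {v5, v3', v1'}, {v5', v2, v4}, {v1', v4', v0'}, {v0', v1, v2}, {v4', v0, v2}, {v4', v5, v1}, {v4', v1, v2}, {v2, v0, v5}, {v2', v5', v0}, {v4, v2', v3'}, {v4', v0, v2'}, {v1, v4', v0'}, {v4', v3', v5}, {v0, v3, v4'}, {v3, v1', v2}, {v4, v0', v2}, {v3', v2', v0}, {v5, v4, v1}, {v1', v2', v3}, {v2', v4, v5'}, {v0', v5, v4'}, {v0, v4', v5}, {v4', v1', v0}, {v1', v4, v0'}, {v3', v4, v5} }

UNSATISFIABLE

Case v2 = 0:
Case v1 = 0:
The clause (v0') is unit, so v0 = 0.
The clause (v4') is unit, so v4 = 0.
The clause (v5') is unit, so v5 = 0.
Now (v5) is unsatisfied and unit — conflict.
That branch fails; take v1 = 1 instead.
The clause (v0') is unit, so v0 = 0.
The clause (v4') is unit, so v4 = 0.
The clause (v5') is unit, so v5 = 0.
Now (v5) is unsatisfied and unit — conflict.
Either choice for v1 ends in contradiction.
That branch fails; take v2 = 1 instead.
Case v0 = 0:
The clause (v5') is unit, so v5 = 0.
The clause (v1) is unit, so v1 = 1.
The clause (v3') is unit, so v3 = 0.
Now (v3) is unsatisfied and unit — conflict.
That branch fails; take v0 = 1 instead.
The clause (v3) is unit, so v3 = 1.
The clause (v4) is unit, so v4 = 1.
The clause (v1') is unit, so v1 = 0.
Now (v1) is unsatisfied and unit — conflict.
Either choice for v0 ends in contradiction.
Either choice for v2 ends in contradiction.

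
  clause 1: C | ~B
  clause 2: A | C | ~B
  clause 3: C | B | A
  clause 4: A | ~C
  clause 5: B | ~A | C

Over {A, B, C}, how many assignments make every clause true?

There are 2^3 = 8 truth assignments over (A, B, C).
Check each against the 5 clauses (columns in the order A, B, C):
  F F F  ✗ fails (C | B | A)
  F F T  ✗ fails (A | ~C)
  F T F  ✗ fails (C | ~B)
  F T T  ✗ fails (A | ~C)
  T F F  ✗ fails (B | ~A | C)
  T F T  ✓ satisfies all
  T T F  ✗ fails (C | ~B)
  T T T  ✓ satisfies all
2 of the 8 rows are models.

2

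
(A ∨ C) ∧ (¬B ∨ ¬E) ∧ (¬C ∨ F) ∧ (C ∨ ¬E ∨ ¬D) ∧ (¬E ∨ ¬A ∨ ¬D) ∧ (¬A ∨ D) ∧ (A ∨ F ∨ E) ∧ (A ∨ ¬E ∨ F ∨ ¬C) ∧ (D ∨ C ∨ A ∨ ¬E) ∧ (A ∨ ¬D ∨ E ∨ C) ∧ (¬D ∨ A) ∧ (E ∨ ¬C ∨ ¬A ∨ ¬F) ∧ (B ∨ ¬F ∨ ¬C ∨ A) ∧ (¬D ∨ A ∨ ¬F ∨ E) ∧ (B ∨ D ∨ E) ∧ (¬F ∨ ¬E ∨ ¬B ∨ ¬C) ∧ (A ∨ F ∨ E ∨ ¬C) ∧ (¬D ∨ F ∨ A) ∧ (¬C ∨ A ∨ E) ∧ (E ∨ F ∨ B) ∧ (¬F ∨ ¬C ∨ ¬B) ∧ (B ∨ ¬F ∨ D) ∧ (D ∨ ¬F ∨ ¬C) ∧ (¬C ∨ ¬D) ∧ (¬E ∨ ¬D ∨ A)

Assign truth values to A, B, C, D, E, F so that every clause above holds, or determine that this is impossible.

Case A = True:
From the singleton clause (D), D = True.
From the singleton clause (¬E), E = False.
From the singleton clause (¬C), C = False.
Case F = True:
All clauses hold; B can take either value.

A: True,  B: False,  C: False,  D: True,  E: False,  F: True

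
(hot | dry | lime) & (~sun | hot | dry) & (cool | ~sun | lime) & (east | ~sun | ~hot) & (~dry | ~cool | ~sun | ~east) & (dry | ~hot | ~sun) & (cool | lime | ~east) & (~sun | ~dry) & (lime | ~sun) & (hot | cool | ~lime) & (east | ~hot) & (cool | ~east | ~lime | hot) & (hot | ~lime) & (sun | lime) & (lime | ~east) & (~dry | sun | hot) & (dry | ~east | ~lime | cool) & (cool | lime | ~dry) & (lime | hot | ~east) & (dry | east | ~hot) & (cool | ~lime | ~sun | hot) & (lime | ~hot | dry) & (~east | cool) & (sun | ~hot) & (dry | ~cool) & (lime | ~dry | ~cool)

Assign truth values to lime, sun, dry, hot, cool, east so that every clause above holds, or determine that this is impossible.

Case sun = 0:
The clause (lime) is unit, so lime = 1.
The clause (hot) is unit, so hot = 1.
Now (~hot) is unsatisfied and unit — conflict.
So sun must be the other value — set sun = 1.
The clause (~dry) is unit, so dry = 0.
The clause (hot) is unit, so hot = 1.
Now (~hot) is unsatisfied and unit — conflict.
Both values of sun lead to a conflict.

UNSATISFIABLE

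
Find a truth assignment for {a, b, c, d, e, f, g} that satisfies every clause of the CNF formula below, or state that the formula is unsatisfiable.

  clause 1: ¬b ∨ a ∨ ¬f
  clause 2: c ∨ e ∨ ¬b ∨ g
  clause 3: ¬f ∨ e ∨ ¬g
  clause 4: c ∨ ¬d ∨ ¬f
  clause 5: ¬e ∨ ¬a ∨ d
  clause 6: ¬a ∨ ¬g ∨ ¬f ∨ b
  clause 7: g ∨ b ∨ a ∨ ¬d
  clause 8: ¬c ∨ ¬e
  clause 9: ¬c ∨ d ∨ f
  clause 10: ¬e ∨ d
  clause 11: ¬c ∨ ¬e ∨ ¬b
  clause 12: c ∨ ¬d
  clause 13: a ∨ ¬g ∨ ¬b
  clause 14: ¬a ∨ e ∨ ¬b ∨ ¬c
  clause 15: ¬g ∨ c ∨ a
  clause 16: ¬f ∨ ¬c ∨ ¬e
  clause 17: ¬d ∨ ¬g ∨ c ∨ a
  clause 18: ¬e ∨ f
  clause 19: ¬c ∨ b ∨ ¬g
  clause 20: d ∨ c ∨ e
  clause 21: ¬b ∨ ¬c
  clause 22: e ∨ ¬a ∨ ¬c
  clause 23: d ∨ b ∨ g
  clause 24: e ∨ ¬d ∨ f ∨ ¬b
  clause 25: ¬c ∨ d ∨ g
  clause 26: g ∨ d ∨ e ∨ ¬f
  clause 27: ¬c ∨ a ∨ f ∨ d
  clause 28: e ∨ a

UNSATISFIABLE

Branch on c: set c = False.
The clause (¬d) is unit, so d = False.
The clause (¬e) is unit, so e = False.
But (e) is also a unit clause — contradiction.
That branch fails; take c = True instead.
The clause (¬e) is unit, so e = False.
The clause (¬b) is unit, so b = False.
The clause (¬g) is unit, so g = False.
The clause (¬a) is unit, so a = False.
But (a) is also a unit clause — contradiction.
Both values of c lead to a conflict.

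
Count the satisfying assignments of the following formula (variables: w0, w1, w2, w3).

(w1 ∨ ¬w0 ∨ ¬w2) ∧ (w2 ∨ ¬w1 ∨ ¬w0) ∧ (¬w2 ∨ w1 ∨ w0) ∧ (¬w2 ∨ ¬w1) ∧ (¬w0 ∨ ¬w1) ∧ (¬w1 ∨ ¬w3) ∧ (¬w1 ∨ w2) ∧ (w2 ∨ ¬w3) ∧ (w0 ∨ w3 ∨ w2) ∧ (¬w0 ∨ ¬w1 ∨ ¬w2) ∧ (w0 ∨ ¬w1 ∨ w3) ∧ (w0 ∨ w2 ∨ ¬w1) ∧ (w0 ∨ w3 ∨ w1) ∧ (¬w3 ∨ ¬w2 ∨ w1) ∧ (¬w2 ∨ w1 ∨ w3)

There are 2^4 = 16 truth assignments over (w0, w1, w2, w3).
Split on w3. With w3 = True, the clauses containing w3 are satisfied and ¬w3 drops from the rest; 0 of the 2^3 = 8 assignments to the other variables satisfy what remains.
With w3 = False, by the same count on the reduced clause set, 1 assignment works.
Total: 0 + 1 = 1.

1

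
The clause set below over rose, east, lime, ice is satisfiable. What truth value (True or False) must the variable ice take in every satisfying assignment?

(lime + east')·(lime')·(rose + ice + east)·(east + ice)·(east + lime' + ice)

Suppose ice = 0.
From the singleton clause (lime'), lime = 0.
From the singleton clause (east'), east = 0.
But (east) is also a unit clause — contradiction.
So every satisfying assignment has ice = True.

True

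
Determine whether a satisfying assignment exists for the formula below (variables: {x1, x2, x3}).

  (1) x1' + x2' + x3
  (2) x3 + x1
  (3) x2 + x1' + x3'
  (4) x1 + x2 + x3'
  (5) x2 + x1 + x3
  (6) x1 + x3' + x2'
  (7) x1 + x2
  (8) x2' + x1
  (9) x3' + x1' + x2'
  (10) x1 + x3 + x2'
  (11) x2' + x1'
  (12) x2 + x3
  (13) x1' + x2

Branch on x3: set x3 = 1.
Branch on x2: set x2 = 1.
(x1) alone gives x1 = 1.
That conflicts with the unit clause (x1').
Backtrack on x2: now try x2 = 0.
(x1') alone gives x1 = 0.
That conflicts with the unit clause (x1).
Either choice for x2 ends in contradiction.
Backtrack on x3: now try x3 = 0.
(x1) alone gives x1 = 1.
(x2') alone gives x2 = 0.
That conflicts with the unit clause (x2).
Either choice for x3 ends in contradiction.
No assignment satisfies every clause.

Unsatisfiable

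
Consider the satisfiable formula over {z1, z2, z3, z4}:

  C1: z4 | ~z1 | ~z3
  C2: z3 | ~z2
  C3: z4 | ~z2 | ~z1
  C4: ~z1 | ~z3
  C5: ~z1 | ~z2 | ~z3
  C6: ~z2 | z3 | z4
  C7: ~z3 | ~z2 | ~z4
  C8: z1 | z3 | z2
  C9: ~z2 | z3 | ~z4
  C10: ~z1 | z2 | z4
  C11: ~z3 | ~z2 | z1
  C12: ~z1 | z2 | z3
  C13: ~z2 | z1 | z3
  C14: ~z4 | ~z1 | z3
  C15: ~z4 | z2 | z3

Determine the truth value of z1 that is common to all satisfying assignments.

Suppose z1 = 1.
Unit clause (~z3) forces z3 = 0.
Unit clause (~z2) forces z2 = 0.
Now (z2) is unsatisfied and unit — conflict.
So every satisfying assignment has z1 = False.

False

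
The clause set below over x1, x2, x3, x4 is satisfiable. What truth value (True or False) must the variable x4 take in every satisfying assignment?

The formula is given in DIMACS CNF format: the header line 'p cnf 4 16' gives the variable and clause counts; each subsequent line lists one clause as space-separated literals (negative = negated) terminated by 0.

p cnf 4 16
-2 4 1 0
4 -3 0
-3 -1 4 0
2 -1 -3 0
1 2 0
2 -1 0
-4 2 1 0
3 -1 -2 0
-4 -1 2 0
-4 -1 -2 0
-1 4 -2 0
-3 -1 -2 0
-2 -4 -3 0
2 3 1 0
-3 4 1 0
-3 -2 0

Suppose x4 = False.
(¬x3) alone gives x3 = False.
Try x2 = False.
(x1) alone gives x1 = True.
That conflicts with the unit clause (¬x1).
Undo x2 and try x2 = True.
(x1) alone gives x1 = True.
That conflicts with the unit clause (¬x1).
Both values of x2 lead to a conflict.
So every satisfying assignment has x4 = True.

True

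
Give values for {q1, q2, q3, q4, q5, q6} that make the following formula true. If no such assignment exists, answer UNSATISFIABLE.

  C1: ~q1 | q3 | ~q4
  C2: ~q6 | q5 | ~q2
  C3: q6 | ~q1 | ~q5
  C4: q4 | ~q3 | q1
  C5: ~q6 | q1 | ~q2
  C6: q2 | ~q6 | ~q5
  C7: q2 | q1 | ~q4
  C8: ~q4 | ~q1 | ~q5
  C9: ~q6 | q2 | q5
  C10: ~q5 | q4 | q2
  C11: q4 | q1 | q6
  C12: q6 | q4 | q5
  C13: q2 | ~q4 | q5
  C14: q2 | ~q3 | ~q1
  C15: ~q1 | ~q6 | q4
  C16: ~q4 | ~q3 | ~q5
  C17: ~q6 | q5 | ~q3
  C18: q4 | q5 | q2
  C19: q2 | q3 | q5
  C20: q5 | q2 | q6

q1 ↦ 1,  q2 ↦ 1,  q3 ↦ 1,  q4 ↦ 1,  q5 ↦ 0,  q6 ↦ 0

Suppose q1 = 1.
Suppose q3 = 1.
Unit clause (q2) forces q2 = 1.
Suppose q6 = 0.
Unit clause (~q5) forces q5 = 0.
Unit clause (q4) forces q4 = 1.
This assignment satisfies each clause.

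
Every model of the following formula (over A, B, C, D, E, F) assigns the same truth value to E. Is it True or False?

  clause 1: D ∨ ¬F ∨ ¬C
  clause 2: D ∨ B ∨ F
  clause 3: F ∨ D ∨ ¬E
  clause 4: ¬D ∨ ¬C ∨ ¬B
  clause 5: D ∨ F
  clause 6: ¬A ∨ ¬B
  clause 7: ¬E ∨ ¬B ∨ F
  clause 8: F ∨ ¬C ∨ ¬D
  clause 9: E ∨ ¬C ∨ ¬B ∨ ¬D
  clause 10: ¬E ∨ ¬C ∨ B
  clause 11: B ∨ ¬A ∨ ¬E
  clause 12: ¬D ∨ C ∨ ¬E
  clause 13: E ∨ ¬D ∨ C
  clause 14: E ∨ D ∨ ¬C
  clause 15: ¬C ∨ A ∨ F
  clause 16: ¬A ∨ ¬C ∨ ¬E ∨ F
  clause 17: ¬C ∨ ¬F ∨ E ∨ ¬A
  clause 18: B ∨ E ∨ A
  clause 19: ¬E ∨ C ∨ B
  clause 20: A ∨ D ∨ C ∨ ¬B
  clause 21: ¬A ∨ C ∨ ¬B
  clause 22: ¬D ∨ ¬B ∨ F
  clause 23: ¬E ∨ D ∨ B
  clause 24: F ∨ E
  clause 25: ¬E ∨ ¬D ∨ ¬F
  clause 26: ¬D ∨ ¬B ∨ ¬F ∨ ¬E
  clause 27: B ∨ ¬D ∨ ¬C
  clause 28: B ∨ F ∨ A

False

Suppose E = True.
Try F = True.
From the singleton clause (¬D), D = False.
From the singleton clause (¬C), C = False.
From the singleton clause (B), B = True.
From the singleton clause (¬A), A = False.
That conflicts with the unit clause (A).
Backtrack on F: now try F = False.
From the singleton clause (D), D = True.
From the singleton clause (¬B), B = False.
From the singleton clause (¬C), C = False.
That conflicts with the unit clause (C).
Both values of F lead to a conflict.
So every satisfying assignment has E = False.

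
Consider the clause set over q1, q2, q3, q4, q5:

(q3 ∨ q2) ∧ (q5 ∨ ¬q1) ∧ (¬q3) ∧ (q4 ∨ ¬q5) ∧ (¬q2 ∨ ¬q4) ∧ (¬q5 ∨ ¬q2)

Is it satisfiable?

Yes, satisfiable

The clause (¬q3) is unit, so q3 = False.
The clause (q2) is unit, so q2 = True.
The clause (¬q4) is unit, so q4 = False.
The clause (¬q5) is unit, so q5 = False.
The clause (¬q1) is unit, so q1 = False.
Every clause now holds.
A satisfying assignment: q1=False, q2=True, q3=False, q4=False, q5=False.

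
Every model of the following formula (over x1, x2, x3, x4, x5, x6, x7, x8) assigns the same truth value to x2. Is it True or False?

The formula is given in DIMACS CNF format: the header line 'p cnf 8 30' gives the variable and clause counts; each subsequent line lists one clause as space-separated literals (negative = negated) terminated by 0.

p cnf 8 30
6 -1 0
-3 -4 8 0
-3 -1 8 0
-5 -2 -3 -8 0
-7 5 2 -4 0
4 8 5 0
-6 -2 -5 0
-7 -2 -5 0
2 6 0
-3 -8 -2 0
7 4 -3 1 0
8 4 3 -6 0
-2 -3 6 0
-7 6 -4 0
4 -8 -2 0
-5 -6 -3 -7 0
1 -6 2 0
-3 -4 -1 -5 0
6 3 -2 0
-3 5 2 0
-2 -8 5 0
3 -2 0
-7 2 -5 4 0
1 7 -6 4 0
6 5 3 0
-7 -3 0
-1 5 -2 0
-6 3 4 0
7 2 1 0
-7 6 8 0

False

Suppose x2 = True.
(x3) alone gives x3 = True.
(¬x8) alone gives x8 = False.
(¬x4) alone gives x4 = False.
(¬x1) alone gives x1 = False.
(x5) alone gives x5 = True.
(¬x6) alone gives x6 = False.
That conflicts with the unit clause (x6).
So every satisfying assignment has x2 = False.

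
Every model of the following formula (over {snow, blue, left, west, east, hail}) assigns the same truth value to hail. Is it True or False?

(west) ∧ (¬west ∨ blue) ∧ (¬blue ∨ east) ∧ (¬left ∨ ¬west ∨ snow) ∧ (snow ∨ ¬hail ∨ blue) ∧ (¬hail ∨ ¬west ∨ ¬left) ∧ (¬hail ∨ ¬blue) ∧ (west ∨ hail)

False

Suppose hail = True.
From the singleton clause (west), west = True.
From the singleton clause (blue), blue = True.
Now (¬blue) is unsatisfied and unit — conflict.
So every satisfying assignment has hail = False.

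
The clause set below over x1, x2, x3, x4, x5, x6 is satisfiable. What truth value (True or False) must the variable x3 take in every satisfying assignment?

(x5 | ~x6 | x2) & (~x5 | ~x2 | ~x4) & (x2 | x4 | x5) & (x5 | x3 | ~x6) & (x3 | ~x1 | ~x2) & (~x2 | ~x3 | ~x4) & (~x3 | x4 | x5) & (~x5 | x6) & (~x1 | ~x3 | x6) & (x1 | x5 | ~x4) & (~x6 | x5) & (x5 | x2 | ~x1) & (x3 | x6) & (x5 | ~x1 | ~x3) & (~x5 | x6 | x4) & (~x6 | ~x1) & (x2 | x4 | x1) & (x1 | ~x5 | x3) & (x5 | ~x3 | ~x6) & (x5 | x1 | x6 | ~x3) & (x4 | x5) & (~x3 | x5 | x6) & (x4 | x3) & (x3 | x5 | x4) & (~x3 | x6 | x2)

Suppose x3 = 0.
From the singleton clause (x6), x6 = 1.
From the singleton clause (x5), x5 = 1.
From the singleton clause (~x1), x1 = 0.
Now (x1) is unsatisfied and unit — conflict.
So every satisfying assignment has x3 = True.

True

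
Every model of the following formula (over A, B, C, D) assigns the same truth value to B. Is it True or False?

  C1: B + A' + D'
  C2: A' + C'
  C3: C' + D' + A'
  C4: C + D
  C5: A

Suppose B = 0.
(A) alone gives A = 1.
(D') alone gives D = 0.
(C') alone gives C = 0.
Now (C) is unsatisfied and unit — conflict.
So every satisfying assignment has B = True.

True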